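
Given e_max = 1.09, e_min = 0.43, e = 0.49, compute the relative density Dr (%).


Result: 90.91 %

Derivation:
Using Dr = (e_max - e) / (e_max - e_min) * 100
e_max - e = 1.09 - 0.49 = 0.6
e_max - e_min = 1.09 - 0.43 = 0.66
Dr = 0.6 / 0.66 * 100
Dr = 90.91 %


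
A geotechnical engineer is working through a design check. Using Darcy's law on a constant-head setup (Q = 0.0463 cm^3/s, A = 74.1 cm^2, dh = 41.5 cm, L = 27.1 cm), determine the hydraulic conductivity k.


Result: 0.000408 cm/s

Derivation:
Compute hydraulic gradient:
i = dh / L = 41.5 / 27.1 = 1.53137
Then apply Darcy's law:
k = Q / (A * i)
k = 0.0463 / (74.1 * 1.53137)
k = 0.0463 / 113.474
k = 0.000408 cm/s


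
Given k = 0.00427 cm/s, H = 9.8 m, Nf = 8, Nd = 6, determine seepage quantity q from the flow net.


Convert k to m/s for unit consistency with H:
k = 0.00427 cm/s = 0.00427 / 100 m/s = 4.27e-05 m/s
Using q = k * H * Nf / Nd
Nf / Nd = 8 / 6 = 1.3333
q = 4.27e-05 * 9.8 * 1.3333
q = 0.0005579 m^3/s per m


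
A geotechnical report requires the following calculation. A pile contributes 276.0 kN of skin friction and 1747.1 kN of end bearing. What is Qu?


Using Qu = Qf + Qb
Qu = 276.0 + 1747.1
Qu = 2023.1 kN


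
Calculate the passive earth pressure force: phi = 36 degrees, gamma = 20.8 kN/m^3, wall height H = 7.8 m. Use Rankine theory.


Result: 2437.2 kN/m

Derivation:
Compute passive earth pressure coefficient:
Kp = tan^2(45 + phi/2) = tan^2(63.0) = 3.85184
Compute passive force:
Pp = 0.5 * Kp * gamma * H^2
Pp = 0.5 * 3.85184 * 20.8 * 7.8^2
Pp = 2437.2 kN/m


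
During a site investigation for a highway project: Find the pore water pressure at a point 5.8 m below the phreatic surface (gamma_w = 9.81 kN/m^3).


Using u = gamma_w * h_w
u = 9.81 * 5.8
u = 56.9 kPa


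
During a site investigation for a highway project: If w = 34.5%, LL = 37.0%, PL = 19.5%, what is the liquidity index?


Result: 0.857

Derivation:
First compute the plasticity index:
PI = LL - PL = 37.0 - 19.5 = 17.5
Then compute the liquidity index:
LI = (w - PL) / PI
LI = (34.5 - 19.5) / 17.5
LI = 0.857


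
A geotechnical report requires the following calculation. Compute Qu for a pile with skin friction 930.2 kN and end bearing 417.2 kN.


Result: 1347.4 kN

Derivation:
Using Qu = Qf + Qb
Qu = 930.2 + 417.2
Qu = 1347.4 kN


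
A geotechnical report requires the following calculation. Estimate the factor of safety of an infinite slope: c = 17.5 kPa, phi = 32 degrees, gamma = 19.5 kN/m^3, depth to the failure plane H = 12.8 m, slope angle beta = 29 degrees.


Using Fs = c / (gamma*H*sin(beta)*cos(beta)) + tan(phi)/tan(beta)
Cohesion contribution = 17.5 / (19.5*12.8*sin(29)*cos(29))
Cohesion contribution = 0.16535
Friction contribution = tan(32)/tan(29) = 1.12729
Fs = 0.16535 + 1.12729
Fs = 1.293


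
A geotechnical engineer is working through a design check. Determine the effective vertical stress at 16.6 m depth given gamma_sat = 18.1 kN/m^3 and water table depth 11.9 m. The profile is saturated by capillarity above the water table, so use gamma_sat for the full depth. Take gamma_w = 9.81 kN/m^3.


Total stress = gamma_sat * depth
sigma = 18.1 * 16.6 = 300.46 kPa
Pore water pressure u = gamma_w * (depth - d_wt)
u = 9.81 * (16.6 - 11.9) = 46.107 kPa
Effective stress = sigma - u
sigma' = 300.46 - 46.107 = 254.35 kPa


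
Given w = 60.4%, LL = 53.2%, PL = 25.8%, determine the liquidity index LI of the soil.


First compute the plasticity index:
PI = LL - PL = 53.2 - 25.8 = 27.4
Then compute the liquidity index:
LI = (w - PL) / PI
LI = (60.4 - 25.8) / 27.4
LI = 1.263


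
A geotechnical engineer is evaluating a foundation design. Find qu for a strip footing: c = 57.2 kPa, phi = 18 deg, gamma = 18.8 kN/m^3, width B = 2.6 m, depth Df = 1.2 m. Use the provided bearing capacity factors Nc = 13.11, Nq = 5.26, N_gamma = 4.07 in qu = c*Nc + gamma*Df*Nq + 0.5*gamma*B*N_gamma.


Compute qu = c*Nc + gamma*Df*Nq + 0.5*gamma*B*N_gamma
Term 1: 57.2 * 13.11 = 749.892
Term 2: 18.8 * 1.2 * 5.26 = 118.6656
Term 3: 0.5 * 18.8 * 2.6 * 4.07 = 99.4708
qu = 749.892 + 118.6656 + 99.4708
qu = 968.03 kPa


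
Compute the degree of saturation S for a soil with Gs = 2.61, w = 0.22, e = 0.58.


Using S = Gs * w / e
S = 2.61 * 0.22 / 0.58
S = 0.99


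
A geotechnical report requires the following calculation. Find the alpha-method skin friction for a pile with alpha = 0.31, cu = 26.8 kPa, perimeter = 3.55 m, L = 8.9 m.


Using Qs = alpha * cu * perimeter * L
Qs = 0.31 * 26.8 * 3.55 * 8.9
Qs = 262.49 kN


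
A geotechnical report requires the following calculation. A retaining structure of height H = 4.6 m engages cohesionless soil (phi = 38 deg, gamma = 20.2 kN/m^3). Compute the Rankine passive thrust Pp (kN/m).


Compute passive earth pressure coefficient:
Kp = tan^2(45 + phi/2) = tan^2(64.0) = 4.203746
Compute passive force:
Pp = 0.5 * Kp * gamma * H^2
Pp = 0.5 * 4.203746 * 20.2 * 4.6^2
Pp = 898.41 kN/m


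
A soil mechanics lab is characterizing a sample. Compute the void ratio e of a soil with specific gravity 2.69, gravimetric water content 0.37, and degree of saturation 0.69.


Using the relation e = Gs * w / S
e = 2.69 * 0.37 / 0.69
e = 1.4425


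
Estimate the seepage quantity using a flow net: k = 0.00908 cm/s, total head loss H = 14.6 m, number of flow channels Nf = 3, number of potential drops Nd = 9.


Convert k to m/s for unit consistency with H:
k = 0.00908 cm/s = 0.00908 / 100 m/s = 9.08e-05 m/s
Using q = k * H * Nf / Nd
Nf / Nd = 3 / 9 = 0.3333
q = 9.08e-05 * 14.6 * 0.3333
q = 0.0004419 m^3/s per m


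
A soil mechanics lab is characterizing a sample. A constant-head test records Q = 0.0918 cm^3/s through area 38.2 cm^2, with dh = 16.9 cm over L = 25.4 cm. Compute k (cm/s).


Compute hydraulic gradient:
i = dh / L = 16.9 / 25.4 = 0.665354
Then apply Darcy's law:
k = Q / (A * i)
k = 0.0918 / (38.2 * 0.665354)
k = 0.0918 / 25.4165
k = 0.003612 cm/s


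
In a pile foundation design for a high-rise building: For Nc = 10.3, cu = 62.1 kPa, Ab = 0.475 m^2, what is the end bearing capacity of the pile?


Using Qb = Nc * cu * Ab
Qb = 10.3 * 62.1 * 0.475
Qb = 303.82 kN


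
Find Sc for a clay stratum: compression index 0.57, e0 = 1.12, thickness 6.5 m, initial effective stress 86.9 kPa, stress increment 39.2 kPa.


Using Sc = Cc * H / (1 + e0) * log10((sigma0 + delta_sigma) / sigma0)
Stress ratio = (86.9 + 39.2) / 86.9 = 1.45109
log10(1.45109) = 0.161695
Cc * H / (1 + e0) = 0.57 * 6.5 / (1 + 1.12) = 1.74764
Sc = 1.74764 * 0.161695
Sc = 0.2826 m


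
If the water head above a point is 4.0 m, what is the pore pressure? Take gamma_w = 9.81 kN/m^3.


Using u = gamma_w * h_w
u = 9.81 * 4.0
u = 39.24 kPa


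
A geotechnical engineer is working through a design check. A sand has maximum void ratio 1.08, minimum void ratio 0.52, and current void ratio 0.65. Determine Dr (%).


Using Dr = (e_max - e) / (e_max - e_min) * 100
e_max - e = 1.08 - 0.65 = 0.43
e_max - e_min = 1.08 - 0.52 = 0.56
Dr = 0.43 / 0.56 * 100
Dr = 76.79 %


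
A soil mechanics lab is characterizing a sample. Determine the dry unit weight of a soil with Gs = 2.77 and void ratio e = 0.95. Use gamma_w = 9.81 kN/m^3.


Using gamma_d = Gs * gamma_w / (1 + e)
gamma_d = 2.77 * 9.81 / (1 + 0.95)
gamma_d = 2.77 * 9.81 / 1.95
gamma_d = 13.935 kN/m^3


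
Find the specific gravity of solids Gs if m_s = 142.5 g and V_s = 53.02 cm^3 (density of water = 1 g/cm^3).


Using Gs = m_s / (V_s * rho_w)
Since rho_w = 1 g/cm^3:
Gs = 142.5 / 53.02
Gs = 2.688


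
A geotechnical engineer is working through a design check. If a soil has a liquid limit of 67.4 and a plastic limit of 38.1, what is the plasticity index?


Using PI = LL - PL
PI = 67.4 - 38.1
PI = 29.3


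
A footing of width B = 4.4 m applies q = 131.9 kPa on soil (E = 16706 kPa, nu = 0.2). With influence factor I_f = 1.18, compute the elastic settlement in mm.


Using Se = q * B * (1 - nu^2) * I_f / E
1 - nu^2 = 1 - 0.2^2 = 0.96
Se = 131.9 * 4.4 * 0.96 * 1.18 / 16706
Se = 0.039353 m
Convert to mm: Se = 0.039353 * 1000 = 39.353 mm


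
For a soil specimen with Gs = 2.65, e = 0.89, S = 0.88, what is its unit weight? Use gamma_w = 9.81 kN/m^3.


Using gamma = gamma_w * (Gs + S*e) / (1 + e)
Numerator: Gs + S*e = 2.65 + 0.88*0.89 = 3.4332
Denominator: 1 + e = 1 + 0.89 = 1.89
gamma = 9.81 * 3.4332 / 1.89
gamma = 17.82 kN/m^3


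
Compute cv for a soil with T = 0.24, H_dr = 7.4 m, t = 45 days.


Using cv = T * H_dr^2 / t
H_dr^2 = 7.4^2 = 54.76
cv = 0.24 * 54.76 / 45
cv = 0.29205 m^2/day


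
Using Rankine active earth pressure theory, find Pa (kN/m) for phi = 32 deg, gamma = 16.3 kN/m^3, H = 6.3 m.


Result: 99.39 kN/m

Derivation:
Compute active earth pressure coefficient:
Ka = tan^2(45 - phi/2) = tan^2(29.0) = 0.307259
Compute active force:
Pa = 0.5 * Ka * gamma * H^2
Pa = 0.5 * 0.307259 * 16.3 * 6.3^2
Pa = 99.39 kN/m


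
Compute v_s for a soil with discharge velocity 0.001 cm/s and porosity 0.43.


Using v_s = v_d / n
v_s = 0.001 / 0.43
v_s = 0.00233 cm/s


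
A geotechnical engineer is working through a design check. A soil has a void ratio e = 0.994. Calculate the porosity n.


Using the relation n = e / (1 + e)
n = 0.994 / (1 + 0.994)
n = 0.994 / 1.994
n = 0.4985


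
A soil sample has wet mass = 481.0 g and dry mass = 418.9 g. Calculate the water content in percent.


Using w = (m_wet - m_dry) / m_dry * 100
m_wet - m_dry = 481.0 - 418.9 = 62.1 g
w = 62.1 / 418.9 * 100
w = 14.82 %


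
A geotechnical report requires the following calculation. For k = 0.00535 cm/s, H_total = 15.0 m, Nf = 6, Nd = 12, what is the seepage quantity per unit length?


Result: 0.0004012 m^3/s per m

Derivation:
Convert k to m/s for unit consistency with H:
k = 0.00535 cm/s = 0.00535 / 100 m/s = 5.35e-05 m/s
Using q = k * H * Nf / Nd
Nf / Nd = 6 / 12 = 0.5
q = 5.35e-05 * 15.0 * 0.5
q = 0.0004012 m^3/s per m


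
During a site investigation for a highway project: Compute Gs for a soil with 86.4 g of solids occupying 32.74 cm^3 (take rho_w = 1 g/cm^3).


Result: 2.639

Derivation:
Using Gs = m_s / (V_s * rho_w)
Since rho_w = 1 g/cm^3:
Gs = 86.4 / 32.74
Gs = 2.639


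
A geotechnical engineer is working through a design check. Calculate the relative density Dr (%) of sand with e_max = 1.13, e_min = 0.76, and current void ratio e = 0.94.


Result: 51.35 %

Derivation:
Using Dr = (e_max - e) / (e_max - e_min) * 100
e_max - e = 1.13 - 0.94 = 0.19
e_max - e_min = 1.13 - 0.76 = 0.37
Dr = 0.19 / 0.37 * 100
Dr = 51.35 %


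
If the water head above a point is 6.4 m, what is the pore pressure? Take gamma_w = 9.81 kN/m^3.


Using u = gamma_w * h_w
u = 9.81 * 6.4
u = 62.78 kPa


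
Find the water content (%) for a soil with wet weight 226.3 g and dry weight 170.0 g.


Result: 33.12 %

Derivation:
Using w = (m_wet - m_dry) / m_dry * 100
m_wet - m_dry = 226.3 - 170.0 = 56.3 g
w = 56.3 / 170.0 * 100
w = 33.12 %


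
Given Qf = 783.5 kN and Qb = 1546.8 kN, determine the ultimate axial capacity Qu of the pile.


Using Qu = Qf + Qb
Qu = 783.5 + 1546.8
Qu = 2330.3 kN


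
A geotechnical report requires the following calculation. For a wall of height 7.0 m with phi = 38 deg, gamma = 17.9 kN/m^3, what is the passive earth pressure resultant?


Result: 1843.55 kN/m

Derivation:
Compute passive earth pressure coefficient:
Kp = tan^2(45 + phi/2) = tan^2(64.0) = 4.203746
Compute passive force:
Pp = 0.5 * Kp * gamma * H^2
Pp = 0.5 * 4.203746 * 17.9 * 7.0^2
Pp = 1843.55 kN/m


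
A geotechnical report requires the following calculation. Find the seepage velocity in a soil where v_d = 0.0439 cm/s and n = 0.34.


Using v_s = v_d / n
v_s = 0.0439 / 0.34
v_s = 0.12912 cm/s


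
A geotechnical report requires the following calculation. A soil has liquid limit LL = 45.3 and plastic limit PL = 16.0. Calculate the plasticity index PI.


Using PI = LL - PL
PI = 45.3 - 16.0
PI = 29.3


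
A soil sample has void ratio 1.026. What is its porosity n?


Using the relation n = e / (1 + e)
n = 1.026 / (1 + 1.026)
n = 1.026 / 2.026
n = 0.5064


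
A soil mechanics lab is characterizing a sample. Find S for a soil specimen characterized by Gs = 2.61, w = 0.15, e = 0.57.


Using S = Gs * w / e
S = 2.61 * 0.15 / 0.57
S = 0.6868


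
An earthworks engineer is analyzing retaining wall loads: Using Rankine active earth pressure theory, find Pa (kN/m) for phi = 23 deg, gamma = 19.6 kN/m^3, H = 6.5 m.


Compute active earth pressure coefficient:
Ka = tan^2(45 - phi/2) = tan^2(33.5) = 0.438092
Compute active force:
Pa = 0.5 * Ka * gamma * H^2
Pa = 0.5 * 0.438092 * 19.6 * 6.5^2
Pa = 181.39 kN/m


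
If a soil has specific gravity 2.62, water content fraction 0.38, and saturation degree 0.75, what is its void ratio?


Using the relation e = Gs * w / S
e = 2.62 * 0.38 / 0.75
e = 1.3275


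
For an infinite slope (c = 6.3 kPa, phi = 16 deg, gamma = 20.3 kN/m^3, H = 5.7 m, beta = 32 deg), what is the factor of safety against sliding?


Result: 0.58

Derivation:
Using Fs = c / (gamma*H*sin(beta)*cos(beta)) + tan(phi)/tan(beta)
Cohesion contribution = 6.3 / (20.3*5.7*sin(32)*cos(32))
Cohesion contribution = 0.121154
Friction contribution = tan(16)/tan(32) = 0.458889
Fs = 0.121154 + 0.458889
Fs = 0.58


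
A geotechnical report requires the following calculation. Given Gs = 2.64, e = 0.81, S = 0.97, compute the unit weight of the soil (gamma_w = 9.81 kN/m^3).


Using gamma = gamma_w * (Gs + S*e) / (1 + e)
Numerator: Gs + S*e = 2.64 + 0.97*0.81 = 3.4257
Denominator: 1 + e = 1 + 0.81 = 1.81
gamma = 9.81 * 3.4257 / 1.81
gamma = 18.567 kN/m^3


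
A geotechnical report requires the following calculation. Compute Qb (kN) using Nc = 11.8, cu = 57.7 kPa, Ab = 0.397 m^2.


Using Qb = Nc * cu * Ab
Qb = 11.8 * 57.7 * 0.397
Qb = 270.3 kN


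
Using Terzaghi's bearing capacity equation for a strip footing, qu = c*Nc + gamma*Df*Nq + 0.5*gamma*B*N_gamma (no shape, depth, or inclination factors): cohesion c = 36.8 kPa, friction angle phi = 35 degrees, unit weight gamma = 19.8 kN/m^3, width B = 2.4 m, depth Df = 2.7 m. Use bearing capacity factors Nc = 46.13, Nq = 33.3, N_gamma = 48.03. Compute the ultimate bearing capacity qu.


Result: 4618.99 kPa

Derivation:
Compute qu = c*Nc + gamma*Df*Nq + 0.5*gamma*B*N_gamma
Term 1: 36.8 * 46.13 = 1697.584
Term 2: 19.8 * 2.7 * 33.3 = 1780.218
Term 3: 0.5 * 19.8 * 2.4 * 48.03 = 1141.1928
qu = 1697.584 + 1780.218 + 1141.1928
qu = 4618.99 kPa


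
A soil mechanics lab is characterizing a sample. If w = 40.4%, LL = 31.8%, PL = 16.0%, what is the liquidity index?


Result: 1.544

Derivation:
First compute the plasticity index:
PI = LL - PL = 31.8 - 16.0 = 15.8
Then compute the liquidity index:
LI = (w - PL) / PI
LI = (40.4 - 16.0) / 15.8
LI = 1.544


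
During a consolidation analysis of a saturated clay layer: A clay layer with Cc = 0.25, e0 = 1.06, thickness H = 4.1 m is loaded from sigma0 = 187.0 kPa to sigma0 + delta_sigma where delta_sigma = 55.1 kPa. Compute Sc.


Result: 0.0558 m

Derivation:
Using Sc = Cc * H / (1 + e0) * log10((sigma0 + delta_sigma) / sigma0)
Stress ratio = (187.0 + 55.1) / 187.0 = 1.29465
log10(1.29465) = 0.112153
Cc * H / (1 + e0) = 0.25 * 4.1 / (1 + 1.06) = 0.497573
Sc = 0.497573 * 0.112153
Sc = 0.0558 m


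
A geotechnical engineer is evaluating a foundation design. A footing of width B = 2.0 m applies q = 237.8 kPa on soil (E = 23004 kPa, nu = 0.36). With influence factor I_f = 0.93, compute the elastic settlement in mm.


Using Se = q * B * (1 - nu^2) * I_f / E
1 - nu^2 = 1 - 0.36^2 = 0.8704
Se = 237.8 * 2.0 * 0.8704 * 0.93 / 23004
Se = 0.016736 m
Convert to mm: Se = 0.016736 * 1000 = 16.736 mm


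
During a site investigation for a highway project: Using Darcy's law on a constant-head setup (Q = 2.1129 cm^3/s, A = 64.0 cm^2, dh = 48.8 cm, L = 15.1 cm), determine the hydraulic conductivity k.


Compute hydraulic gradient:
i = dh / L = 48.8 / 15.1 = 3.23179
Then apply Darcy's law:
k = Q / (A * i)
k = 2.1129 / (64.0 * 3.23179)
k = 2.1129 / 206.834
k = 0.010215 cm/s


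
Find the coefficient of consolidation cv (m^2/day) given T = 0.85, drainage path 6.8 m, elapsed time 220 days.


Using cv = T * H_dr^2 / t
H_dr^2 = 6.8^2 = 46.24
cv = 0.85 * 46.24 / 220
cv = 0.17865 m^2/day


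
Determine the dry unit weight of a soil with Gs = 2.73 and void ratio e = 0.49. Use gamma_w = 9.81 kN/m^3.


Result: 17.974 kN/m^3

Derivation:
Using gamma_d = Gs * gamma_w / (1 + e)
gamma_d = 2.73 * 9.81 / (1 + 0.49)
gamma_d = 2.73 * 9.81 / 1.49
gamma_d = 17.974 kN/m^3


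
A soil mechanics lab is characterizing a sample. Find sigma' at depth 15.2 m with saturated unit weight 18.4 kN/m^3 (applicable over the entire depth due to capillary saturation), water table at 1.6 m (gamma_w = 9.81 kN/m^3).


Total stress = gamma_sat * depth
sigma = 18.4 * 15.2 = 279.68 kPa
Pore water pressure u = gamma_w * (depth - d_wt)
u = 9.81 * (15.2 - 1.6) = 133.416 kPa
Effective stress = sigma - u
sigma' = 279.68 - 133.416 = 146.26 kPa


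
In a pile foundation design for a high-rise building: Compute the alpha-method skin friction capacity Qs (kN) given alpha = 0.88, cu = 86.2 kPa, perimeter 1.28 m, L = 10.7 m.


Using Qs = alpha * cu * perimeter * L
Qs = 0.88 * 86.2 * 1.28 * 10.7
Qs = 1038.92 kN


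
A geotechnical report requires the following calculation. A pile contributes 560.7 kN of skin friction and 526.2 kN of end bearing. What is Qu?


Using Qu = Qf + Qb
Qu = 560.7 + 526.2
Qu = 1086.9 kN


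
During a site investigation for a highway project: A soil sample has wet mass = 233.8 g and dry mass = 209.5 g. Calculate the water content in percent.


Using w = (m_wet - m_dry) / m_dry * 100
m_wet - m_dry = 233.8 - 209.5 = 24.3 g
w = 24.3 / 209.5 * 100
w = 11.6 %


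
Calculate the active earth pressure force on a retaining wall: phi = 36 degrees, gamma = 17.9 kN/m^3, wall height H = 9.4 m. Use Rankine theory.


Result: 205.31 kN/m

Derivation:
Compute active earth pressure coefficient:
Ka = tan^2(45 - phi/2) = tan^2(27.0) = 0.259616
Compute active force:
Pa = 0.5 * Ka * gamma * H^2
Pa = 0.5 * 0.259616 * 17.9 * 9.4^2
Pa = 205.31 kN/m


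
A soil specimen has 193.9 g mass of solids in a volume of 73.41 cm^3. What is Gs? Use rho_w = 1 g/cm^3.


Result: 2.641

Derivation:
Using Gs = m_s / (V_s * rho_w)
Since rho_w = 1 g/cm^3:
Gs = 193.9 / 73.41
Gs = 2.641


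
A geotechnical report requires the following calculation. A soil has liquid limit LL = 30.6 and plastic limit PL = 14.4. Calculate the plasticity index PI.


Using PI = LL - PL
PI = 30.6 - 14.4
PI = 16.2


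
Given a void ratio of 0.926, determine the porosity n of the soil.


Using the relation n = e / (1 + e)
n = 0.926 / (1 + 0.926)
n = 0.926 / 1.926
n = 0.4808


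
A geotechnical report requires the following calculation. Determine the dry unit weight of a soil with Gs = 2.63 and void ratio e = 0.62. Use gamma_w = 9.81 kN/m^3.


Result: 15.926 kN/m^3

Derivation:
Using gamma_d = Gs * gamma_w / (1 + e)
gamma_d = 2.63 * 9.81 / (1 + 0.62)
gamma_d = 2.63 * 9.81 / 1.62
gamma_d = 15.926 kN/m^3


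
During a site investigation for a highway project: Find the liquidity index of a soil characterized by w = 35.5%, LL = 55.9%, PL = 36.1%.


First compute the plasticity index:
PI = LL - PL = 55.9 - 36.1 = 19.8
Then compute the liquidity index:
LI = (w - PL) / PI
LI = (35.5 - 36.1) / 19.8
LI = -0.03


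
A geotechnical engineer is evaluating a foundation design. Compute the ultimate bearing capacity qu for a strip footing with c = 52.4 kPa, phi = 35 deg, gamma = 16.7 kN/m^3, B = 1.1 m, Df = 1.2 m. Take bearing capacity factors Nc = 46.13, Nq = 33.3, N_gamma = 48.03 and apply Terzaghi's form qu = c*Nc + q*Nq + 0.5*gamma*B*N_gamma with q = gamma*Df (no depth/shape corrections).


Result: 3525.7 kPa

Derivation:
Compute qu = c*Nc + gamma*Df*Nq + 0.5*gamma*B*N_gamma
Term 1: 52.4 * 46.13 = 2417.212
Term 2: 16.7 * 1.2 * 33.3 = 667.332
Term 3: 0.5 * 16.7 * 1.1 * 48.03 = 441.15555
qu = 2417.212 + 667.332 + 441.15555
qu = 3525.7 kPa


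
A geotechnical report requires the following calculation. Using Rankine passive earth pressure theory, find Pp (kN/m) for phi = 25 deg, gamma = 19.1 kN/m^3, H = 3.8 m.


Compute passive earth pressure coefficient:
Kp = tan^2(45 + phi/2) = tan^2(57.5) = 2.463913
Compute passive force:
Pp = 0.5 * Kp * gamma * H^2
Pp = 0.5 * 2.463913 * 19.1 * 3.8^2
Pp = 339.78 kN/m


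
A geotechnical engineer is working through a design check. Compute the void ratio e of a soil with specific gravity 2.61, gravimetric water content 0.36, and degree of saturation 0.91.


Using the relation e = Gs * w / S
e = 2.61 * 0.36 / 0.91
e = 1.0325


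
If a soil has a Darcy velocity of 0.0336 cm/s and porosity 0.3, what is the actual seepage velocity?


Using v_s = v_d / n
v_s = 0.0336 / 0.3
v_s = 0.112 cm/s


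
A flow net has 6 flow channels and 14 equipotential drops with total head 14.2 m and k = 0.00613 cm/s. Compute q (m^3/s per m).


Convert k to m/s for unit consistency with H:
k = 0.00613 cm/s = 0.00613 / 100 m/s = 6.13e-05 m/s
Using q = k * H * Nf / Nd
Nf / Nd = 6 / 14 = 0.4286
q = 6.13e-05 * 14.2 * 0.4286
q = 0.0003731 m^3/s per m


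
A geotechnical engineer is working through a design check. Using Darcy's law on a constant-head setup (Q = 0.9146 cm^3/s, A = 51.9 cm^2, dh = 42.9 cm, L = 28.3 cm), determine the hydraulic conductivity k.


Compute hydraulic gradient:
i = dh / L = 42.9 / 28.3 = 1.5159
Then apply Darcy's law:
k = Q / (A * i)
k = 0.9146 / (51.9 * 1.5159)
k = 0.9146 / 78.6753
k = 0.011625 cm/s


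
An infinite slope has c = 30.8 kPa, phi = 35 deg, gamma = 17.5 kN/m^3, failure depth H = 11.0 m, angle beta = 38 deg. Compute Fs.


Result: 1.226

Derivation:
Using Fs = c / (gamma*H*sin(beta)*cos(beta)) + tan(phi)/tan(beta)
Cohesion contribution = 30.8 / (17.5*11.0*sin(38)*cos(38))
Cohesion contribution = 0.329796
Friction contribution = tan(35)/tan(38) = 0.896225
Fs = 0.329796 + 0.896225
Fs = 1.226


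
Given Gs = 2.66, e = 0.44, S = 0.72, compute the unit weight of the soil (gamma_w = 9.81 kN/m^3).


Using gamma = gamma_w * (Gs + S*e) / (1 + e)
Numerator: Gs + S*e = 2.66 + 0.72*0.44 = 2.9768
Denominator: 1 + e = 1 + 0.44 = 1.44
gamma = 9.81 * 2.9768 / 1.44
gamma = 20.279 kN/m^3


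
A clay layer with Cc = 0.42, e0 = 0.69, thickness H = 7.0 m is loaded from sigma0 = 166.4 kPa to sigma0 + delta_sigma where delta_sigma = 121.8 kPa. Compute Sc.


Using Sc = Cc * H / (1 + e0) * log10((sigma0 + delta_sigma) / sigma0)
Stress ratio = (166.4 + 121.8) / 166.4 = 1.73197
log10(1.73197) = 0.238541
Cc * H / (1 + e0) = 0.42 * 7.0 / (1 + 0.69) = 1.73964
Sc = 1.73964 * 0.238541
Sc = 0.415 m


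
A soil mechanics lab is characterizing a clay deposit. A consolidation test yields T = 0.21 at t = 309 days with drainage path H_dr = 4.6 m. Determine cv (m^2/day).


Using cv = T * H_dr^2 / t
H_dr^2 = 4.6^2 = 21.16
cv = 0.21 * 21.16 / 309
cv = 0.01438 m^2/day


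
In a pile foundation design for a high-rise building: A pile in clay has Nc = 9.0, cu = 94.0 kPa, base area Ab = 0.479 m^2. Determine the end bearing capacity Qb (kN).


Result: 405.23 kN

Derivation:
Using Qb = Nc * cu * Ab
Qb = 9.0 * 94.0 * 0.479
Qb = 405.23 kN


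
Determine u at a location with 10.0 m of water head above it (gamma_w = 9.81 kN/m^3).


Using u = gamma_w * h_w
u = 9.81 * 10.0
u = 98.1 kPa


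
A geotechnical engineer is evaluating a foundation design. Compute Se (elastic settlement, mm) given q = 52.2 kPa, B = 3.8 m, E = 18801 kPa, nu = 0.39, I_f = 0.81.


Using Se = q * B * (1 - nu^2) * I_f / E
1 - nu^2 = 1 - 0.39^2 = 0.8479
Se = 52.2 * 3.8 * 0.8479 * 0.81 / 18801
Se = 0.007246 m
Convert to mm: Se = 0.007246 * 1000 = 7.246 mm


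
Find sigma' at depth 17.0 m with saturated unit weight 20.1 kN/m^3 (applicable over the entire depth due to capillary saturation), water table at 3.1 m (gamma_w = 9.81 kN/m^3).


Total stress = gamma_sat * depth
sigma = 20.1 * 17.0 = 341.7 kPa
Pore water pressure u = gamma_w * (depth - d_wt)
u = 9.81 * (17.0 - 3.1) = 136.359 kPa
Effective stress = sigma - u
sigma' = 341.7 - 136.359 = 205.34 kPa


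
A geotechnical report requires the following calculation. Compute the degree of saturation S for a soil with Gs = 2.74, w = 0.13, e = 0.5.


Result: 0.7124

Derivation:
Using S = Gs * w / e
S = 2.74 * 0.13 / 0.5
S = 0.7124


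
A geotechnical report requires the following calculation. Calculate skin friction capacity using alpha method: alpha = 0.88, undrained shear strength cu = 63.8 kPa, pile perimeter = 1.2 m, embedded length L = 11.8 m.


Using Qs = alpha * cu * perimeter * L
Qs = 0.88 * 63.8 * 1.2 * 11.8
Qs = 795.0 kN


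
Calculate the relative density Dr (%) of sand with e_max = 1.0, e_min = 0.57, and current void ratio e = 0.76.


Using Dr = (e_max - e) / (e_max - e_min) * 100
e_max - e = 1.0 - 0.76 = 0.24
e_max - e_min = 1.0 - 0.57 = 0.43
Dr = 0.24 / 0.43 * 100
Dr = 55.81 %


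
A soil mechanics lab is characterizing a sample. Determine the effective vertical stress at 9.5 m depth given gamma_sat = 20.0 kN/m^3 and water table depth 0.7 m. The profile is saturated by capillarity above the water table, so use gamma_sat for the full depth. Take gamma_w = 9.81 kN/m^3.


Total stress = gamma_sat * depth
sigma = 20.0 * 9.5 = 190.0 kPa
Pore water pressure u = gamma_w * (depth - d_wt)
u = 9.81 * (9.5 - 0.7) = 86.328 kPa
Effective stress = sigma - u
sigma' = 190.0 - 86.328 = 103.67 kPa


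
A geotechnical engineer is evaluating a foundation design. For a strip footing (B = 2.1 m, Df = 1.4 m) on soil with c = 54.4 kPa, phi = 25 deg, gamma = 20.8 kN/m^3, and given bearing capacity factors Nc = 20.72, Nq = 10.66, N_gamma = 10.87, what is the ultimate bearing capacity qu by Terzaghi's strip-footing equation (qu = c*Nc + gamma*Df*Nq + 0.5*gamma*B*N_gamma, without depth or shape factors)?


Compute qu = c*Nc + gamma*Df*Nq + 0.5*gamma*B*N_gamma
Term 1: 54.4 * 20.72 = 1127.168
Term 2: 20.8 * 1.4 * 10.66 = 310.4192
Term 3: 0.5 * 20.8 * 2.1 * 10.87 = 237.4008
qu = 1127.168 + 310.4192 + 237.4008
qu = 1674.99 kPa


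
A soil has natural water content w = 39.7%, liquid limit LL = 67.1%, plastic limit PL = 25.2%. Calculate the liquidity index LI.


First compute the plasticity index:
PI = LL - PL = 67.1 - 25.2 = 41.9
Then compute the liquidity index:
LI = (w - PL) / PI
LI = (39.7 - 25.2) / 41.9
LI = 0.346


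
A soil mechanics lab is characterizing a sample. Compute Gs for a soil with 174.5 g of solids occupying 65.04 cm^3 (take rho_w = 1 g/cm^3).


Result: 2.683

Derivation:
Using Gs = m_s / (V_s * rho_w)
Since rho_w = 1 g/cm^3:
Gs = 174.5 / 65.04
Gs = 2.683


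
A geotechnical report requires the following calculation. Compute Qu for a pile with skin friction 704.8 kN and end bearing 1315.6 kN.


Using Qu = Qf + Qb
Qu = 704.8 + 1315.6
Qu = 2020.4 kN


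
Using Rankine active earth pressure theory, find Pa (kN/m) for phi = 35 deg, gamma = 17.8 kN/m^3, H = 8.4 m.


Compute active earth pressure coefficient:
Ka = tan^2(45 - phi/2) = tan^2(27.5) = 0.27099
Compute active force:
Pa = 0.5 * Ka * gamma * H^2
Pa = 0.5 * 0.27099 * 17.8 * 8.4^2
Pa = 170.18 kN/m


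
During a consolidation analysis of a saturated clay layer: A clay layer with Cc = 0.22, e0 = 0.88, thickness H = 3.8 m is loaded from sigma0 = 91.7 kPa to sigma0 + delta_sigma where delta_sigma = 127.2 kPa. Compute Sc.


Result: 0.168 m

Derivation:
Using Sc = Cc * H / (1 + e0) * log10((sigma0 + delta_sigma) / sigma0)
Stress ratio = (91.7 + 127.2) / 91.7 = 2.38713
log10(2.38713) = 0.377876
Cc * H / (1 + e0) = 0.22 * 3.8 / (1 + 0.88) = 0.444681
Sc = 0.444681 * 0.377876
Sc = 0.168 m


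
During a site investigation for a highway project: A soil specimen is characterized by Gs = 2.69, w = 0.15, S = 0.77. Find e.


Using the relation e = Gs * w / S
e = 2.69 * 0.15 / 0.77
e = 0.524


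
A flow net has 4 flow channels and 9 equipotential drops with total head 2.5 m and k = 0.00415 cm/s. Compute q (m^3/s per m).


Convert k to m/s for unit consistency with H:
k = 0.00415 cm/s = 0.00415 / 100 m/s = 4.15e-05 m/s
Using q = k * H * Nf / Nd
Nf / Nd = 4 / 9 = 0.4444
q = 4.15e-05 * 2.5 * 0.4444
q = 4.611e-05 m^3/s per m


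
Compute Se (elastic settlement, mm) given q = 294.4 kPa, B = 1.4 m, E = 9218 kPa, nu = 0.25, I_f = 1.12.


Result: 46.948 mm

Derivation:
Using Se = q * B * (1 - nu^2) * I_f / E
1 - nu^2 = 1 - 0.25^2 = 0.9375
Se = 294.4 * 1.4 * 0.9375 * 1.12 / 9218
Se = 0.046948 m
Convert to mm: Se = 0.046948 * 1000 = 46.948 mm


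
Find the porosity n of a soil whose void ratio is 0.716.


Using the relation n = e / (1 + e)
n = 0.716 / (1 + 0.716)
n = 0.716 / 1.716
n = 0.4172


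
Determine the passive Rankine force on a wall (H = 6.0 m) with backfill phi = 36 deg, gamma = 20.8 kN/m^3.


Compute passive earth pressure coefficient:
Kp = tan^2(45 + phi/2) = tan^2(63.0) = 3.85184
Compute passive force:
Pp = 0.5 * Kp * gamma * H^2
Pp = 0.5 * 3.85184 * 20.8 * 6.0^2
Pp = 1442.13 kN/m


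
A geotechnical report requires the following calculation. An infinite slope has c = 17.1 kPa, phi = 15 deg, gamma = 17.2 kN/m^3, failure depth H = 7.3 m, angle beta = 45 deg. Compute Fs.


Result: 0.54

Derivation:
Using Fs = c / (gamma*H*sin(beta)*cos(beta)) + tan(phi)/tan(beta)
Cohesion contribution = 17.1 / (17.2*7.3*sin(45)*cos(45))
Cohesion contribution = 0.27238
Friction contribution = tan(15)/tan(45) = 0.267949
Fs = 0.27238 + 0.267949
Fs = 0.54


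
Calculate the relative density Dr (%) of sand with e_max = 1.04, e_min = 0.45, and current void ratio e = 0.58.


Using Dr = (e_max - e) / (e_max - e_min) * 100
e_max - e = 1.04 - 0.58 = 0.46
e_max - e_min = 1.04 - 0.45 = 0.59
Dr = 0.46 / 0.59 * 100
Dr = 77.97 %


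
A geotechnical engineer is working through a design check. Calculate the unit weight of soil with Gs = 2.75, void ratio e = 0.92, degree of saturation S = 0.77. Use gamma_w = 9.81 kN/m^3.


Using gamma = gamma_w * (Gs + S*e) / (1 + e)
Numerator: Gs + S*e = 2.75 + 0.77*0.92 = 3.4584
Denominator: 1 + e = 1 + 0.92 = 1.92
gamma = 9.81 * 3.4584 / 1.92
gamma = 17.67 kN/m^3


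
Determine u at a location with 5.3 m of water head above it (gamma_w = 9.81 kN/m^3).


Using u = gamma_w * h_w
u = 9.81 * 5.3
u = 51.99 kPa


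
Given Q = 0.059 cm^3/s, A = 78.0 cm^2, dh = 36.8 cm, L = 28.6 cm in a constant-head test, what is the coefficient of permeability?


Result: 0.000588 cm/s

Derivation:
Compute hydraulic gradient:
i = dh / L = 36.8 / 28.6 = 1.28671
Then apply Darcy's law:
k = Q / (A * i)
k = 0.059 / (78.0 * 1.28671)
k = 0.059 / 100.364
k = 0.000588 cm/s


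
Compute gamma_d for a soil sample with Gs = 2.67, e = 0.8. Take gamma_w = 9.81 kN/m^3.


Using gamma_d = Gs * gamma_w / (1 + e)
gamma_d = 2.67 * 9.81 / (1 + 0.8)
gamma_d = 2.67 * 9.81 / 1.8
gamma_d = 14.552 kN/m^3


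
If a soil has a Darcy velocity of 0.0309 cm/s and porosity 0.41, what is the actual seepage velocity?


Result: 0.07537 cm/s

Derivation:
Using v_s = v_d / n
v_s = 0.0309 / 0.41
v_s = 0.07537 cm/s


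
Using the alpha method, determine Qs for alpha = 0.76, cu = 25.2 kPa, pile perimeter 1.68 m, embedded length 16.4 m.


Using Qs = alpha * cu * perimeter * L
Qs = 0.76 * 25.2 * 1.68 * 16.4
Qs = 527.68 kN


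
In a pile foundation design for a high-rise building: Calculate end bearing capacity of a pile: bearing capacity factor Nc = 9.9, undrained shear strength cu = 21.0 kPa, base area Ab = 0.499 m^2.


Result: 103.74 kN

Derivation:
Using Qb = Nc * cu * Ab
Qb = 9.9 * 21.0 * 0.499
Qb = 103.74 kN


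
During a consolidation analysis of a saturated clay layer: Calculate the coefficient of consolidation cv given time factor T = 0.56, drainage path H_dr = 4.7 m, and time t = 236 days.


Result: 0.05242 m^2/day

Derivation:
Using cv = T * H_dr^2 / t
H_dr^2 = 4.7^2 = 22.09
cv = 0.56 * 22.09 / 236
cv = 0.05242 m^2/day


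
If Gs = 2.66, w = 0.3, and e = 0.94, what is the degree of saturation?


Result: 0.8489

Derivation:
Using S = Gs * w / e
S = 2.66 * 0.3 / 0.94
S = 0.8489


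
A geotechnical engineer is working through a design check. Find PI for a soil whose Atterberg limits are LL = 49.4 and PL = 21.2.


Result: 28.2

Derivation:
Using PI = LL - PL
PI = 49.4 - 21.2
PI = 28.2


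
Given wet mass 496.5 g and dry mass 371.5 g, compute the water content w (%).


Using w = (m_wet - m_dry) / m_dry * 100
m_wet - m_dry = 496.5 - 371.5 = 125.0 g
w = 125.0 / 371.5 * 100
w = 33.65 %


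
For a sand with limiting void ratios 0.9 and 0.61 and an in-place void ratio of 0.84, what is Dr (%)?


Using Dr = (e_max - e) / (e_max - e_min) * 100
e_max - e = 0.9 - 0.84 = 0.06
e_max - e_min = 0.9 - 0.61 = 0.29
Dr = 0.06 / 0.29 * 100
Dr = 20.69 %


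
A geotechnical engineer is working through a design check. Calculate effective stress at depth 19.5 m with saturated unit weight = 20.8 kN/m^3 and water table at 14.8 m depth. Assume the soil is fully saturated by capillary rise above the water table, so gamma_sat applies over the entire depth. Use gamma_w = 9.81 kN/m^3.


Result: 359.49 kPa

Derivation:
Total stress = gamma_sat * depth
sigma = 20.8 * 19.5 = 405.6 kPa
Pore water pressure u = gamma_w * (depth - d_wt)
u = 9.81 * (19.5 - 14.8) = 46.107 kPa
Effective stress = sigma - u
sigma' = 405.6 - 46.107 = 359.49 kPa


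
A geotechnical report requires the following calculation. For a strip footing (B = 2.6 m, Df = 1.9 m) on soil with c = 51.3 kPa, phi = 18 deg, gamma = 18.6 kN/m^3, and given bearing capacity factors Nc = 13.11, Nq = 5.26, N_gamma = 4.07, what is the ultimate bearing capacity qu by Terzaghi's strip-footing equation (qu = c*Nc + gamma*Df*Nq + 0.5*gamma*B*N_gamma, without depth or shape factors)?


Compute qu = c*Nc + gamma*Df*Nq + 0.5*gamma*B*N_gamma
Term 1: 51.3 * 13.11 = 672.543
Term 2: 18.6 * 1.9 * 5.26 = 185.8884
Term 3: 0.5 * 18.6 * 2.6 * 4.07 = 98.4126
qu = 672.543 + 185.8884 + 98.4126
qu = 956.84 kPa


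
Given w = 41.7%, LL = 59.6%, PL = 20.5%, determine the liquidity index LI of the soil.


First compute the plasticity index:
PI = LL - PL = 59.6 - 20.5 = 39.1
Then compute the liquidity index:
LI = (w - PL) / PI
LI = (41.7 - 20.5) / 39.1
LI = 0.542


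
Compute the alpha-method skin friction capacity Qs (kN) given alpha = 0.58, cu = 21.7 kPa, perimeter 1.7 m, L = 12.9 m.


Using Qs = alpha * cu * perimeter * L
Qs = 0.58 * 21.7 * 1.7 * 12.9
Qs = 276.01 kN


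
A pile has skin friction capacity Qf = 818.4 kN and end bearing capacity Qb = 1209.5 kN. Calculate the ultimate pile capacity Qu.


Using Qu = Qf + Qb
Qu = 818.4 + 1209.5
Qu = 2027.9 kN


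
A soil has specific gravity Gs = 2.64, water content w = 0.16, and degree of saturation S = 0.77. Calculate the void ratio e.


Using the relation e = Gs * w / S
e = 2.64 * 0.16 / 0.77
e = 0.5486


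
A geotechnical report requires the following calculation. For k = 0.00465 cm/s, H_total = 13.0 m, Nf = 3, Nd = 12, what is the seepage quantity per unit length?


Result: 0.0001511 m^3/s per m

Derivation:
Convert k to m/s for unit consistency with H:
k = 0.00465 cm/s = 0.00465 / 100 m/s = 4.65e-05 m/s
Using q = k * H * Nf / Nd
Nf / Nd = 3 / 12 = 0.25
q = 4.65e-05 * 13.0 * 0.25
q = 0.0001511 m^3/s per m


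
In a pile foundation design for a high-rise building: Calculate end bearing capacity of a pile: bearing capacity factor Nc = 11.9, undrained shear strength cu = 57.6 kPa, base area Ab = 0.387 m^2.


Using Qb = Nc * cu * Ab
Qb = 11.9 * 57.6 * 0.387
Qb = 265.27 kN


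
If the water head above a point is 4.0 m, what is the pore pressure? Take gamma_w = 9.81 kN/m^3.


Result: 39.24 kPa

Derivation:
Using u = gamma_w * h_w
u = 9.81 * 4.0
u = 39.24 kPa


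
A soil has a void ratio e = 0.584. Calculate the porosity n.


Using the relation n = e / (1 + e)
n = 0.584 / (1 + 0.584)
n = 0.584 / 1.584
n = 0.3687


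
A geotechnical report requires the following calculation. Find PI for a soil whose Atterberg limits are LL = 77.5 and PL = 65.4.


Using PI = LL - PL
PI = 77.5 - 65.4
PI = 12.1


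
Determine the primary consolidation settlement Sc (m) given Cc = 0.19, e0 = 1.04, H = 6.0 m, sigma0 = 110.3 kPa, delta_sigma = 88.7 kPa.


Using Sc = Cc * H / (1 + e0) * log10((sigma0 + delta_sigma) / sigma0)
Stress ratio = (110.3 + 88.7) / 110.3 = 1.80417
log10(1.80417) = 0.256278
Cc * H / (1 + e0) = 0.19 * 6.0 / (1 + 1.04) = 0.558824
Sc = 0.558824 * 0.256278
Sc = 0.1432 m


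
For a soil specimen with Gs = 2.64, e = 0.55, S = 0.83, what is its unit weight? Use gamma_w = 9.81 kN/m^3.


Using gamma = gamma_w * (Gs + S*e) / (1 + e)
Numerator: Gs + S*e = 2.64 + 0.83*0.55 = 3.0965
Denominator: 1 + e = 1 + 0.55 = 1.55
gamma = 9.81 * 3.0965 / 1.55
gamma = 19.598 kN/m^3


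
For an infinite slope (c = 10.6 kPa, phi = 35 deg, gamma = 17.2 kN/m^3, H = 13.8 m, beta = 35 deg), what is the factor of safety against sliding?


Using Fs = c / (gamma*H*sin(beta)*cos(beta)) + tan(phi)/tan(beta)
Cohesion contribution = 10.6 / (17.2*13.8*sin(35)*cos(35))
Cohesion contribution = 0.0950479
Friction contribution = tan(35)/tan(35) = 1
Fs = 0.0950479 + 1
Fs = 1.095


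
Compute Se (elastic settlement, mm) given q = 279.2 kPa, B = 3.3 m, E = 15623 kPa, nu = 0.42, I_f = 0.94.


Result: 45.657 mm

Derivation:
Using Se = q * B * (1 - nu^2) * I_f / E
1 - nu^2 = 1 - 0.42^2 = 0.8236
Se = 279.2 * 3.3 * 0.8236 * 0.94 / 15623
Se = 0.045657 m
Convert to mm: Se = 0.045657 * 1000 = 45.657 mm


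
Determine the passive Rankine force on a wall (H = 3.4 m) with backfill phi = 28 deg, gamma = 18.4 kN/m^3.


Compute passive earth pressure coefficient:
Kp = tan^2(45 + phi/2) = tan^2(59.0) = 2.769826
Compute passive force:
Pp = 0.5 * Kp * gamma * H^2
Pp = 0.5 * 2.769826 * 18.4 * 3.4^2
Pp = 294.58 kN/m


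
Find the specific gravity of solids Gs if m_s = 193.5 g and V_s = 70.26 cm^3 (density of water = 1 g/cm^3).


Using Gs = m_s / (V_s * rho_w)
Since rho_w = 1 g/cm^3:
Gs = 193.5 / 70.26
Gs = 2.754


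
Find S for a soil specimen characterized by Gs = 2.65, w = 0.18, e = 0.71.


Result: 0.6718

Derivation:
Using S = Gs * w / e
S = 2.65 * 0.18 / 0.71
S = 0.6718


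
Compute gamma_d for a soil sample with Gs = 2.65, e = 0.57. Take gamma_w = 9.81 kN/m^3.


Using gamma_d = Gs * gamma_w / (1 + e)
gamma_d = 2.65 * 9.81 / (1 + 0.57)
gamma_d = 2.65 * 9.81 / 1.57
gamma_d = 16.558 kN/m^3


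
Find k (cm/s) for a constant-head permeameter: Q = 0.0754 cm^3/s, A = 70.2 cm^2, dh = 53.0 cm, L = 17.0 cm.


Compute hydraulic gradient:
i = dh / L = 53.0 / 17.0 = 3.11765
Then apply Darcy's law:
k = Q / (A * i)
k = 0.0754 / (70.2 * 3.11765)
k = 0.0754 / 218.859
k = 0.000345 cm/s


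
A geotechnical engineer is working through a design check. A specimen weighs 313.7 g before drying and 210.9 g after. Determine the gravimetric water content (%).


Result: 48.74 %

Derivation:
Using w = (m_wet - m_dry) / m_dry * 100
m_wet - m_dry = 313.7 - 210.9 = 102.8 g
w = 102.8 / 210.9 * 100
w = 48.74 %


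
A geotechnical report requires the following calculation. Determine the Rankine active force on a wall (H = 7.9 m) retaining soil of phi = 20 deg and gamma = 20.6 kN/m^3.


Compute active earth pressure coefficient:
Ka = tan^2(45 - phi/2) = tan^2(35.0) = 0.490291
Compute active force:
Pa = 0.5 * Ka * gamma * H^2
Pa = 0.5 * 0.490291 * 20.6 * 7.9^2
Pa = 315.17 kN/m


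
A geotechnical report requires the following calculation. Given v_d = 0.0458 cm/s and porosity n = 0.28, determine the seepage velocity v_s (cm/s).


Result: 0.16357 cm/s

Derivation:
Using v_s = v_d / n
v_s = 0.0458 / 0.28
v_s = 0.16357 cm/s


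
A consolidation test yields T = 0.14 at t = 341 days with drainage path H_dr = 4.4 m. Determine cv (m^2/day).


Using cv = T * H_dr^2 / t
H_dr^2 = 4.4^2 = 19.36
cv = 0.14 * 19.36 / 341
cv = 0.00795 m^2/day
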